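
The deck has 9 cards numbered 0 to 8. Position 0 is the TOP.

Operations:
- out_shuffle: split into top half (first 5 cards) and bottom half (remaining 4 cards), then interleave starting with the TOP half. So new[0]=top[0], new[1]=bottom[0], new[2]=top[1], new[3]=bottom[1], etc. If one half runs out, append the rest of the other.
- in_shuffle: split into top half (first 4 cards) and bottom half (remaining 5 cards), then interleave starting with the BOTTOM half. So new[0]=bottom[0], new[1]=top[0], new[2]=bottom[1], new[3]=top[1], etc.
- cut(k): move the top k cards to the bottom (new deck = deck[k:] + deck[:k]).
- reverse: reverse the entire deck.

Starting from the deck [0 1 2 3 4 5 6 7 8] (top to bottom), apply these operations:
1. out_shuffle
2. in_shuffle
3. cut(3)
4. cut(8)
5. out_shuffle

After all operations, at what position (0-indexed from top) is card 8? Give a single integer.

Answer: 8

Derivation:
After op 1 (out_shuffle): [0 5 1 6 2 7 3 8 4]
After op 2 (in_shuffle): [2 0 7 5 3 1 8 6 4]
After op 3 (cut(3)): [5 3 1 8 6 4 2 0 7]
After op 4 (cut(8)): [7 5 3 1 8 6 4 2 0]
After op 5 (out_shuffle): [7 6 5 4 3 2 1 0 8]
Card 8 is at position 8.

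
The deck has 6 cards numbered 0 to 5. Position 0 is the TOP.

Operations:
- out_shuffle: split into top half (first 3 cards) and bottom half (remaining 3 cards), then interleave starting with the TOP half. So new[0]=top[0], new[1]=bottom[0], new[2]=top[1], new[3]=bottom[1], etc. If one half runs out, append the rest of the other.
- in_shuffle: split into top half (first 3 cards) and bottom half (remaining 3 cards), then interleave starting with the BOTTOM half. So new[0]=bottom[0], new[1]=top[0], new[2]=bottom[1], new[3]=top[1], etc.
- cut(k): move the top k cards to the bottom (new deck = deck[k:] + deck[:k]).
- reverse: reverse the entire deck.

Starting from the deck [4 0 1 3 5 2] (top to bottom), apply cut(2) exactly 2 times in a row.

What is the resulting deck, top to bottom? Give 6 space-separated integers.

After op 1 (cut(2)): [1 3 5 2 4 0]
After op 2 (cut(2)): [5 2 4 0 1 3]

Answer: 5 2 4 0 1 3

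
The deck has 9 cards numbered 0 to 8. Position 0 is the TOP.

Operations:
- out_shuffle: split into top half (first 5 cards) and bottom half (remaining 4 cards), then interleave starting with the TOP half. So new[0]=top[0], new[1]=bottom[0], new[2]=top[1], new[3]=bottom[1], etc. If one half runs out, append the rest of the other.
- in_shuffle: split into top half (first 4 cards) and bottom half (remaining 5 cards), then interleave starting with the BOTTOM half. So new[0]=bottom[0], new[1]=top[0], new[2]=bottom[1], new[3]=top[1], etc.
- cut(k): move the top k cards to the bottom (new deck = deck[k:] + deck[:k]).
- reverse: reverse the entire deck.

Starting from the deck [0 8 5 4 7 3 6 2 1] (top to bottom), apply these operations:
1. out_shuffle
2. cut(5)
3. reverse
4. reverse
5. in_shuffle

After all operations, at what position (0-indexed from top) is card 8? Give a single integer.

After op 1 (out_shuffle): [0 3 8 6 5 2 4 1 7]
After op 2 (cut(5)): [2 4 1 7 0 3 8 6 5]
After op 3 (reverse): [5 6 8 3 0 7 1 4 2]
After op 4 (reverse): [2 4 1 7 0 3 8 6 5]
After op 5 (in_shuffle): [0 2 3 4 8 1 6 7 5]
Card 8 is at position 4.

Answer: 4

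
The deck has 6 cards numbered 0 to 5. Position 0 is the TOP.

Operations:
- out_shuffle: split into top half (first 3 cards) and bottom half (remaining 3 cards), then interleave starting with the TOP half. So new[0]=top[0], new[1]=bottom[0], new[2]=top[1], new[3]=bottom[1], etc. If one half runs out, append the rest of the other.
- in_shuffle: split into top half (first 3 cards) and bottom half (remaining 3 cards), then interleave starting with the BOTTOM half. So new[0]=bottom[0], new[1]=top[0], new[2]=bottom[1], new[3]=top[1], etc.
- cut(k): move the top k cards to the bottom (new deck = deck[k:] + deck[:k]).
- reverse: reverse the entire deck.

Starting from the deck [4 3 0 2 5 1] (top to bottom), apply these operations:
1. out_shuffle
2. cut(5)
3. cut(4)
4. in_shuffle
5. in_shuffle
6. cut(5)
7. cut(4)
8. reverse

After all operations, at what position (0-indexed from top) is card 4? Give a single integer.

Answer: 1

Derivation:
After op 1 (out_shuffle): [4 2 3 5 0 1]
After op 2 (cut(5)): [1 4 2 3 5 0]
After op 3 (cut(4)): [5 0 1 4 2 3]
After op 4 (in_shuffle): [4 5 2 0 3 1]
After op 5 (in_shuffle): [0 4 3 5 1 2]
After op 6 (cut(5)): [2 0 4 3 5 1]
After op 7 (cut(4)): [5 1 2 0 4 3]
After op 8 (reverse): [3 4 0 2 1 5]
Card 4 is at position 1.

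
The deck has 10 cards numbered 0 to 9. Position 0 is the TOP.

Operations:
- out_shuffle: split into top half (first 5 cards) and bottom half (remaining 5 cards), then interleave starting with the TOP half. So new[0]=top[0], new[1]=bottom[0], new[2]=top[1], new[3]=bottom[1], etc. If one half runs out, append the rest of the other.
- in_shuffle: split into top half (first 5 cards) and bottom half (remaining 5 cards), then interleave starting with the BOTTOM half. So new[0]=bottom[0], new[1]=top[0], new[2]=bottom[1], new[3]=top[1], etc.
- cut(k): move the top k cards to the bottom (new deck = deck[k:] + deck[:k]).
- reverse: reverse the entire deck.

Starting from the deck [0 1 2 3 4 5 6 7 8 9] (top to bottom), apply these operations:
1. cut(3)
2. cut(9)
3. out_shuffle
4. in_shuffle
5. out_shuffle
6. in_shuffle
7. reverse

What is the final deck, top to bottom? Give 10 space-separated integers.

Answer: 5 4 6 0 2 1 3 7 9 8

Derivation:
After op 1 (cut(3)): [3 4 5 6 7 8 9 0 1 2]
After op 2 (cut(9)): [2 3 4 5 6 7 8 9 0 1]
After op 3 (out_shuffle): [2 7 3 8 4 9 5 0 6 1]
After op 4 (in_shuffle): [9 2 5 7 0 3 6 8 1 4]
After op 5 (out_shuffle): [9 3 2 6 5 8 7 1 0 4]
After op 6 (in_shuffle): [8 9 7 3 1 2 0 6 4 5]
After op 7 (reverse): [5 4 6 0 2 1 3 7 9 8]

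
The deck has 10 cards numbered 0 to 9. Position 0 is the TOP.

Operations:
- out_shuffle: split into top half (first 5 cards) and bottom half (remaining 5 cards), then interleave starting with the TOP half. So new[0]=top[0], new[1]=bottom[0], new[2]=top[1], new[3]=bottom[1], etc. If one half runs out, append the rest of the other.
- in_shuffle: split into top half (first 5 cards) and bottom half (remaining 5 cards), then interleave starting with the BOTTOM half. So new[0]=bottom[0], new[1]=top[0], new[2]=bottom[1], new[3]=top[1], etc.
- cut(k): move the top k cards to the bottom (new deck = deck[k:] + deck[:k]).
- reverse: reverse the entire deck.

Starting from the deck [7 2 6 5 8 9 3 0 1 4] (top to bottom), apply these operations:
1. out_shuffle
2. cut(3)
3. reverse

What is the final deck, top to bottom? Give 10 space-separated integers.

Answer: 2 9 7 4 8 1 5 0 6 3

Derivation:
After op 1 (out_shuffle): [7 9 2 3 6 0 5 1 8 4]
After op 2 (cut(3)): [3 6 0 5 1 8 4 7 9 2]
After op 3 (reverse): [2 9 7 4 8 1 5 0 6 3]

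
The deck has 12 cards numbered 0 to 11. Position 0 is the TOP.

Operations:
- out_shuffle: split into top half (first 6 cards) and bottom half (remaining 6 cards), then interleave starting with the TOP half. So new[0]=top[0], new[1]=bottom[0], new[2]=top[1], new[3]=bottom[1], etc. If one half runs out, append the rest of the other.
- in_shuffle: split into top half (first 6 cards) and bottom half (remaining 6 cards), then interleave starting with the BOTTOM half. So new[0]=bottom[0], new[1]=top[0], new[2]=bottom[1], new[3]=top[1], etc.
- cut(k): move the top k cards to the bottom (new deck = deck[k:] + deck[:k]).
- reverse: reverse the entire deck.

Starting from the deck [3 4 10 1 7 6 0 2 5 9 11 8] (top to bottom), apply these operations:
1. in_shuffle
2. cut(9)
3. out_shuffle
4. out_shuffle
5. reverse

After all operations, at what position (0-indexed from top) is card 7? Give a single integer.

After op 1 (in_shuffle): [0 3 2 4 5 10 9 1 11 7 8 6]
After op 2 (cut(9)): [7 8 6 0 3 2 4 5 10 9 1 11]
After op 3 (out_shuffle): [7 4 8 5 6 10 0 9 3 1 2 11]
After op 4 (out_shuffle): [7 0 4 9 8 3 5 1 6 2 10 11]
After op 5 (reverse): [11 10 2 6 1 5 3 8 9 4 0 7]
Card 7 is at position 11.

Answer: 11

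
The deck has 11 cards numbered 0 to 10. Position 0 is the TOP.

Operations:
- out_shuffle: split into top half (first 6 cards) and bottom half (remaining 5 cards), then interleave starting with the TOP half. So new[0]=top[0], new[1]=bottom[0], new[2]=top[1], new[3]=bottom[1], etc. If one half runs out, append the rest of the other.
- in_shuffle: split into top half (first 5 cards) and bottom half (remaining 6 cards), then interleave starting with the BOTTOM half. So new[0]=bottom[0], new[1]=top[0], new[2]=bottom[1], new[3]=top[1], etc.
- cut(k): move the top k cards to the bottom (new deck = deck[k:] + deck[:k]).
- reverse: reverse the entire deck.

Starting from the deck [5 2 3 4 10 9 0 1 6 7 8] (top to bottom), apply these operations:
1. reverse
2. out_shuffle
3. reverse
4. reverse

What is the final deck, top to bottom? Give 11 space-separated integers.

After op 1 (reverse): [8 7 6 1 0 9 10 4 3 2 5]
After op 2 (out_shuffle): [8 10 7 4 6 3 1 2 0 5 9]
After op 3 (reverse): [9 5 0 2 1 3 6 4 7 10 8]
After op 4 (reverse): [8 10 7 4 6 3 1 2 0 5 9]

Answer: 8 10 7 4 6 3 1 2 0 5 9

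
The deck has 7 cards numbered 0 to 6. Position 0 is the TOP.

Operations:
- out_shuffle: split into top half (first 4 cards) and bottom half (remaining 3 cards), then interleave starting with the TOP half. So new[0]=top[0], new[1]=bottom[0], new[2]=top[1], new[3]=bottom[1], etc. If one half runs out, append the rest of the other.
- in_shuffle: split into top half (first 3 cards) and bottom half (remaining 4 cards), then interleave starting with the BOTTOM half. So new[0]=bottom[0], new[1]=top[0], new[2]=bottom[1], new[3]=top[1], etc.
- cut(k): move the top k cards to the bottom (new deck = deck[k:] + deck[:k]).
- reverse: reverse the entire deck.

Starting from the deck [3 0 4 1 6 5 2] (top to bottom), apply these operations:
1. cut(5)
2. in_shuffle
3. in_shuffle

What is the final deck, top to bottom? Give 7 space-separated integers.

Answer: 2 0 1 5 3 4 6

Derivation:
After op 1 (cut(5)): [5 2 3 0 4 1 6]
After op 2 (in_shuffle): [0 5 4 2 1 3 6]
After op 3 (in_shuffle): [2 0 1 5 3 4 6]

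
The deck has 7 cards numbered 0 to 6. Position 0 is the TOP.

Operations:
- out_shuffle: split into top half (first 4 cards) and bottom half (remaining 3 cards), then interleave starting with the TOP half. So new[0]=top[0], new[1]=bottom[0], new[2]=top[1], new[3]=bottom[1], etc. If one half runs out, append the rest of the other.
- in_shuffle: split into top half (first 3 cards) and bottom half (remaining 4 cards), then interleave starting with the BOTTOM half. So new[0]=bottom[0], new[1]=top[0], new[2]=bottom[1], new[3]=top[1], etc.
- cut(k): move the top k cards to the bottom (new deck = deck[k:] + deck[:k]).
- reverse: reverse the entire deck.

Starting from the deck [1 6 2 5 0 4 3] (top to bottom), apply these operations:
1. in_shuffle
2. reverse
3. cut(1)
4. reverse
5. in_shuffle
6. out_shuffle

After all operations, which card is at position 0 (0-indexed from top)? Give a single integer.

After op 1 (in_shuffle): [5 1 0 6 4 2 3]
After op 2 (reverse): [3 2 4 6 0 1 5]
After op 3 (cut(1)): [2 4 6 0 1 5 3]
After op 4 (reverse): [3 5 1 0 6 4 2]
After op 5 (in_shuffle): [0 3 6 5 4 1 2]
After op 6 (out_shuffle): [0 4 3 1 6 2 5]
Position 0: card 0.

Answer: 0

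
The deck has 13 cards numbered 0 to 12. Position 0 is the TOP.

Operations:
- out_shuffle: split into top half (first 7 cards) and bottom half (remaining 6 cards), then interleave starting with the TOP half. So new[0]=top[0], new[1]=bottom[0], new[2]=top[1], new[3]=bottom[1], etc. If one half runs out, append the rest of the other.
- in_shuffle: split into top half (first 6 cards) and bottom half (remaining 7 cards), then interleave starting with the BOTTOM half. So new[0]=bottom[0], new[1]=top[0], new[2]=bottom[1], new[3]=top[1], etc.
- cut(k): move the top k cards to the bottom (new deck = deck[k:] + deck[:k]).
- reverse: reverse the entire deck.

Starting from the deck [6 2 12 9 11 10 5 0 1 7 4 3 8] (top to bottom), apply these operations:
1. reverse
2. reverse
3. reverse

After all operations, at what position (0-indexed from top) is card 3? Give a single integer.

After op 1 (reverse): [8 3 4 7 1 0 5 10 11 9 12 2 6]
After op 2 (reverse): [6 2 12 9 11 10 5 0 1 7 4 3 8]
After op 3 (reverse): [8 3 4 7 1 0 5 10 11 9 12 2 6]
Card 3 is at position 1.

Answer: 1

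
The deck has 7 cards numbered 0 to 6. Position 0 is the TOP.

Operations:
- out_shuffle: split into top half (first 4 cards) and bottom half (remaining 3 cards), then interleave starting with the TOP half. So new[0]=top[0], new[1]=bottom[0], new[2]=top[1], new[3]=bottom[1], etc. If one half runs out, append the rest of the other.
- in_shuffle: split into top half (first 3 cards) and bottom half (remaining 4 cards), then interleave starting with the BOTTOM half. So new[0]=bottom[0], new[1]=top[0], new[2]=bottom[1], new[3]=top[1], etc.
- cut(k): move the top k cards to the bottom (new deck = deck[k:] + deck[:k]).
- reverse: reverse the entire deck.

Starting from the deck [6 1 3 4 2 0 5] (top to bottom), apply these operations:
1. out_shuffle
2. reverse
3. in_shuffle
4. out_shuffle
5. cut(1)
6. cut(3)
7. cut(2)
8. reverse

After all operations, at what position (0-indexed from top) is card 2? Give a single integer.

After op 1 (out_shuffle): [6 2 1 0 3 5 4]
After op 2 (reverse): [4 5 3 0 1 2 6]
After op 3 (in_shuffle): [0 4 1 5 2 3 6]
After op 4 (out_shuffle): [0 2 4 3 1 6 5]
After op 5 (cut(1)): [2 4 3 1 6 5 0]
After op 6 (cut(3)): [1 6 5 0 2 4 3]
After op 7 (cut(2)): [5 0 2 4 3 1 6]
After op 8 (reverse): [6 1 3 4 2 0 5]
Card 2 is at position 4.

Answer: 4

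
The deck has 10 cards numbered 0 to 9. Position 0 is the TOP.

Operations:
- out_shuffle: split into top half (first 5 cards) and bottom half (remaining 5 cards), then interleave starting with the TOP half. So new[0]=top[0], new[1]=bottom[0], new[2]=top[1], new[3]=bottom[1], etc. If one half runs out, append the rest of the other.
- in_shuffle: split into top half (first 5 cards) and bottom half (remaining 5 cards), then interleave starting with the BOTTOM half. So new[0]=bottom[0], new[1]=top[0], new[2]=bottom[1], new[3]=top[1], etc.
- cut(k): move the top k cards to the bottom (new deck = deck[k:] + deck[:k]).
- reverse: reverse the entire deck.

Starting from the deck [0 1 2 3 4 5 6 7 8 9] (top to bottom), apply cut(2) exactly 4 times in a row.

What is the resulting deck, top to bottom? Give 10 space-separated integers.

Answer: 8 9 0 1 2 3 4 5 6 7

Derivation:
After op 1 (cut(2)): [2 3 4 5 6 7 8 9 0 1]
After op 2 (cut(2)): [4 5 6 7 8 9 0 1 2 3]
After op 3 (cut(2)): [6 7 8 9 0 1 2 3 4 5]
After op 4 (cut(2)): [8 9 0 1 2 3 4 5 6 7]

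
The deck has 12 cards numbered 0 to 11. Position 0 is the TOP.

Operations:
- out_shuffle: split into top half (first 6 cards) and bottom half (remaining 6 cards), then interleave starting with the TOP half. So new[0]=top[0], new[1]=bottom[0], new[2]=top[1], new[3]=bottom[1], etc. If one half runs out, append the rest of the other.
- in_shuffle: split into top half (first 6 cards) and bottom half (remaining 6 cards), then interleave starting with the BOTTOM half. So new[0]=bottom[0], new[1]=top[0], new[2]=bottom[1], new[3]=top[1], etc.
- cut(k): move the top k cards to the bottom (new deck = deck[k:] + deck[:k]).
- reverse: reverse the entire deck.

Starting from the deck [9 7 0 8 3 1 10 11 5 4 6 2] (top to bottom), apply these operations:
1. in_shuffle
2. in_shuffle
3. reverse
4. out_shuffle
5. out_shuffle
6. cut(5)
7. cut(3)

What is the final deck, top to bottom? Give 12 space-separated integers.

Answer: 5 3 9 4 0 2 11 8 1 7 6 10

Derivation:
After op 1 (in_shuffle): [10 9 11 7 5 0 4 8 6 3 2 1]
After op 2 (in_shuffle): [4 10 8 9 6 11 3 7 2 5 1 0]
After op 3 (reverse): [0 1 5 2 7 3 11 6 9 8 10 4]
After op 4 (out_shuffle): [0 11 1 6 5 9 2 8 7 10 3 4]
After op 5 (out_shuffle): [0 2 11 8 1 7 6 10 5 3 9 4]
After op 6 (cut(5)): [7 6 10 5 3 9 4 0 2 11 8 1]
After op 7 (cut(3)): [5 3 9 4 0 2 11 8 1 7 6 10]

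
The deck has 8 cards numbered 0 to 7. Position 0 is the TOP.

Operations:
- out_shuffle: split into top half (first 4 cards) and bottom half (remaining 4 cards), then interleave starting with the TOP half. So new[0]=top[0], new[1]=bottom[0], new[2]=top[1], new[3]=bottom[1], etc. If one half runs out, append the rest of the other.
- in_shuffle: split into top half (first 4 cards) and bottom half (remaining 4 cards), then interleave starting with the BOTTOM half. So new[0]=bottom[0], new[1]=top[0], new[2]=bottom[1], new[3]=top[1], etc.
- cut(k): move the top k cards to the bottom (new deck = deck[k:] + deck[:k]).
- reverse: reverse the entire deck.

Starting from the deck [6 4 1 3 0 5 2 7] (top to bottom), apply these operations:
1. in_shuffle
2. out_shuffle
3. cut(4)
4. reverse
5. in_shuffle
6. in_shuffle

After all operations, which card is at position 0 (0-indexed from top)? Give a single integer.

After op 1 (in_shuffle): [0 6 5 4 2 1 7 3]
After op 2 (out_shuffle): [0 2 6 1 5 7 4 3]
After op 3 (cut(4)): [5 7 4 3 0 2 6 1]
After op 4 (reverse): [1 6 2 0 3 4 7 5]
After op 5 (in_shuffle): [3 1 4 6 7 2 5 0]
After op 6 (in_shuffle): [7 3 2 1 5 4 0 6]
Position 0: card 7.

Answer: 7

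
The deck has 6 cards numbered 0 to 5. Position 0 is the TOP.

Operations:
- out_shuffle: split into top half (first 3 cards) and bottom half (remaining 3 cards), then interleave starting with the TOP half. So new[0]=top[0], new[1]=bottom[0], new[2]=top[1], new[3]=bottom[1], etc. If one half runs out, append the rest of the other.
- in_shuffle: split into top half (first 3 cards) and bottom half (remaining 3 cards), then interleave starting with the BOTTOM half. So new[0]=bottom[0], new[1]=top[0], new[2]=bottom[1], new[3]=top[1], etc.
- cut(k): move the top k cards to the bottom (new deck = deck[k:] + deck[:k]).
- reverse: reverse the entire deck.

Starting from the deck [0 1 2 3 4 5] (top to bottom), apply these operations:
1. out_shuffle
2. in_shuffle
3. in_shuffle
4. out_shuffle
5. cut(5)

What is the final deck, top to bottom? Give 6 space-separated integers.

After op 1 (out_shuffle): [0 3 1 4 2 5]
After op 2 (in_shuffle): [4 0 2 3 5 1]
After op 3 (in_shuffle): [3 4 5 0 1 2]
After op 4 (out_shuffle): [3 0 4 1 5 2]
After op 5 (cut(5)): [2 3 0 4 1 5]

Answer: 2 3 0 4 1 5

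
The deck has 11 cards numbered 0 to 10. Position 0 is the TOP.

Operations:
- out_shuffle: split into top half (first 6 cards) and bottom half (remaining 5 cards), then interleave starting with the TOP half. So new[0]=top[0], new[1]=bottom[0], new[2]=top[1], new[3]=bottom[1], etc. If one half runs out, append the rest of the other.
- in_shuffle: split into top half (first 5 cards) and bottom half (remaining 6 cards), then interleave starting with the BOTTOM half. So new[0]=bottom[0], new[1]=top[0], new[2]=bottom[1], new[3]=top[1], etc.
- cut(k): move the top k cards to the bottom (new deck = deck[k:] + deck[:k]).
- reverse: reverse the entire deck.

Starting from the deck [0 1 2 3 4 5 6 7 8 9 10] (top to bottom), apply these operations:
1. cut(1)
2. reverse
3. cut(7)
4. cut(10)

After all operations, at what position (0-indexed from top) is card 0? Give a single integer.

Answer: 5

Derivation:
After op 1 (cut(1)): [1 2 3 4 5 6 7 8 9 10 0]
After op 2 (reverse): [0 10 9 8 7 6 5 4 3 2 1]
After op 3 (cut(7)): [4 3 2 1 0 10 9 8 7 6 5]
After op 4 (cut(10)): [5 4 3 2 1 0 10 9 8 7 6]
Card 0 is at position 5.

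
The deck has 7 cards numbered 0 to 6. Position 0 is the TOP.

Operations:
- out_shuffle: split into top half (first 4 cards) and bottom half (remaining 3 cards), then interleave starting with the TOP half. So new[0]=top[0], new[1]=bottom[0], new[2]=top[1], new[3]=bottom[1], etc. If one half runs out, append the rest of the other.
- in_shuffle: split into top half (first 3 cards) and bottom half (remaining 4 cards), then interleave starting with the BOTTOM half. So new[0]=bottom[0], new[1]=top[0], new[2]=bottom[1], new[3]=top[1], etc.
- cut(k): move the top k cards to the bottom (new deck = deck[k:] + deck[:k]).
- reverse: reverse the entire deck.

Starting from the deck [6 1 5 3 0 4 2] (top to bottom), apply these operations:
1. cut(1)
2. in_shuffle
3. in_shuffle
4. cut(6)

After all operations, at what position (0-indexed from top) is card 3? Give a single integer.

Answer: 5

Derivation:
After op 1 (cut(1)): [1 5 3 0 4 2 6]
After op 2 (in_shuffle): [0 1 4 5 2 3 6]
After op 3 (in_shuffle): [5 0 2 1 3 4 6]
After op 4 (cut(6)): [6 5 0 2 1 3 4]
Card 3 is at position 5.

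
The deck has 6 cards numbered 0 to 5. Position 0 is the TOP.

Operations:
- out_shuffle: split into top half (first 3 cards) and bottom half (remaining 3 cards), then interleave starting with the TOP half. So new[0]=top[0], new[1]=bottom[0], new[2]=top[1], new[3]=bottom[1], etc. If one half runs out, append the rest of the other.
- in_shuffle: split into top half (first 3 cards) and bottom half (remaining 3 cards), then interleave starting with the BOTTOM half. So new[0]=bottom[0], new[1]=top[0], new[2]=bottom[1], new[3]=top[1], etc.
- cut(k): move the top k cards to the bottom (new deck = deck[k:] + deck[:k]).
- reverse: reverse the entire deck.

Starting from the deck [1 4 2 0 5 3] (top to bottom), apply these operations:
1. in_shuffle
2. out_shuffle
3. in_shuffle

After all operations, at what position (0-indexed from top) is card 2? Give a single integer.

After op 1 (in_shuffle): [0 1 5 4 3 2]
After op 2 (out_shuffle): [0 4 1 3 5 2]
After op 3 (in_shuffle): [3 0 5 4 2 1]
Card 2 is at position 4.

Answer: 4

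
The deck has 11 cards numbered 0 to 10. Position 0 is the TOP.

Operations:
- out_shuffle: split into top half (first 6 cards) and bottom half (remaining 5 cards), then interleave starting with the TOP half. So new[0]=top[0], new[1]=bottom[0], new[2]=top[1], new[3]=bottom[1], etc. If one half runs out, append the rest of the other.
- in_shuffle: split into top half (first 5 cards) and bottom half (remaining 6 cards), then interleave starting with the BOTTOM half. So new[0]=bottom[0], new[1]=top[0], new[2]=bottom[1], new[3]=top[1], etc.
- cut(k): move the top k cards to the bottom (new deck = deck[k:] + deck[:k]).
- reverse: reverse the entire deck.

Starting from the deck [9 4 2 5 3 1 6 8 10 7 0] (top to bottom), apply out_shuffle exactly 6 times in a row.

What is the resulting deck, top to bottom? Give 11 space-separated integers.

After op 1 (out_shuffle): [9 6 4 8 2 10 5 7 3 0 1]
After op 2 (out_shuffle): [9 5 6 7 4 3 8 0 2 1 10]
After op 3 (out_shuffle): [9 8 5 0 6 2 7 1 4 10 3]
After op 4 (out_shuffle): [9 7 8 1 5 4 0 10 6 3 2]
After op 5 (out_shuffle): [9 0 7 10 8 6 1 3 5 2 4]
After op 6 (out_shuffle): [9 1 0 3 7 5 10 2 8 4 6]

Answer: 9 1 0 3 7 5 10 2 8 4 6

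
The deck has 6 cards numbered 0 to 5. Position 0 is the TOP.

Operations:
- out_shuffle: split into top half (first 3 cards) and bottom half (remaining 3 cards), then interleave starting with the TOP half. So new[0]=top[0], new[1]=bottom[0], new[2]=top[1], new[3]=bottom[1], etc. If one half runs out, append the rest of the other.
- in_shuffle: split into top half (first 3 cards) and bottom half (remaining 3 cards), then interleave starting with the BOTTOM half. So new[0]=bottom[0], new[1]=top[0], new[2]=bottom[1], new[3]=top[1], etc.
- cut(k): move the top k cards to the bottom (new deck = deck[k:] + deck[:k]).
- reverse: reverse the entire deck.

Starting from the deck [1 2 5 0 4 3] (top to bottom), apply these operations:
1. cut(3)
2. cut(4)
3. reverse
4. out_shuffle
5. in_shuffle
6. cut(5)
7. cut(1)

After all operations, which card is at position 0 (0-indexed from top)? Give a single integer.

After op 1 (cut(3)): [0 4 3 1 2 5]
After op 2 (cut(4)): [2 5 0 4 3 1]
After op 3 (reverse): [1 3 4 0 5 2]
After op 4 (out_shuffle): [1 0 3 5 4 2]
After op 5 (in_shuffle): [5 1 4 0 2 3]
After op 6 (cut(5)): [3 5 1 4 0 2]
After op 7 (cut(1)): [5 1 4 0 2 3]
Position 0: card 5.

Answer: 5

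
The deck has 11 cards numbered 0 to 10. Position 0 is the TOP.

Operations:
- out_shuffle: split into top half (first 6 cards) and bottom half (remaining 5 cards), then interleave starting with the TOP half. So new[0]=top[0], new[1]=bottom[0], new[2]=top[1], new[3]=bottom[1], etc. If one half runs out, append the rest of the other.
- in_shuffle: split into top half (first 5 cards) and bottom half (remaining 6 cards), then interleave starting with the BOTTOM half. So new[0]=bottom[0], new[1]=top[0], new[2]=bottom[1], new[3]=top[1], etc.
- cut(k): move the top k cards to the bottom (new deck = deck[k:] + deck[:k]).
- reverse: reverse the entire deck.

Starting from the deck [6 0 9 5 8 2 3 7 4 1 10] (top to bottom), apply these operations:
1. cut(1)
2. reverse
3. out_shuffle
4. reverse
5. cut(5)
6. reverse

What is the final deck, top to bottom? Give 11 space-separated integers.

After op 1 (cut(1)): [0 9 5 8 2 3 7 4 1 10 6]
After op 2 (reverse): [6 10 1 4 7 3 2 8 5 9 0]
After op 3 (out_shuffle): [6 2 10 8 1 5 4 9 7 0 3]
After op 4 (reverse): [3 0 7 9 4 5 1 8 10 2 6]
After op 5 (cut(5)): [5 1 8 10 2 6 3 0 7 9 4]
After op 6 (reverse): [4 9 7 0 3 6 2 10 8 1 5]

Answer: 4 9 7 0 3 6 2 10 8 1 5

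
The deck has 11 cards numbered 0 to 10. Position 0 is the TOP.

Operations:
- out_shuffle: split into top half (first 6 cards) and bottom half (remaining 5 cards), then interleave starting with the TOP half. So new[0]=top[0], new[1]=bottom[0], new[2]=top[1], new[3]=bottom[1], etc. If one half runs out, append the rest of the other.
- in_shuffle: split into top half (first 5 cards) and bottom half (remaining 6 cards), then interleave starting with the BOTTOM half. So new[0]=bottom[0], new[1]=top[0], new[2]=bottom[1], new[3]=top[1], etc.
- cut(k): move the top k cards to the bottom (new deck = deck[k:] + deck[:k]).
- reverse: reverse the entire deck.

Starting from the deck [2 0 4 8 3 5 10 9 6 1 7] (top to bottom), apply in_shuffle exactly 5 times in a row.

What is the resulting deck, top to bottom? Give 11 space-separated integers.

Answer: 1 6 9 10 5 3 8 4 0 2 7

Derivation:
After op 1 (in_shuffle): [5 2 10 0 9 4 6 8 1 3 7]
After op 2 (in_shuffle): [4 5 6 2 8 10 1 0 3 9 7]
After op 3 (in_shuffle): [10 4 1 5 0 6 3 2 9 8 7]
After op 4 (in_shuffle): [6 10 3 4 2 1 9 5 8 0 7]
After op 5 (in_shuffle): [1 6 9 10 5 3 8 4 0 2 7]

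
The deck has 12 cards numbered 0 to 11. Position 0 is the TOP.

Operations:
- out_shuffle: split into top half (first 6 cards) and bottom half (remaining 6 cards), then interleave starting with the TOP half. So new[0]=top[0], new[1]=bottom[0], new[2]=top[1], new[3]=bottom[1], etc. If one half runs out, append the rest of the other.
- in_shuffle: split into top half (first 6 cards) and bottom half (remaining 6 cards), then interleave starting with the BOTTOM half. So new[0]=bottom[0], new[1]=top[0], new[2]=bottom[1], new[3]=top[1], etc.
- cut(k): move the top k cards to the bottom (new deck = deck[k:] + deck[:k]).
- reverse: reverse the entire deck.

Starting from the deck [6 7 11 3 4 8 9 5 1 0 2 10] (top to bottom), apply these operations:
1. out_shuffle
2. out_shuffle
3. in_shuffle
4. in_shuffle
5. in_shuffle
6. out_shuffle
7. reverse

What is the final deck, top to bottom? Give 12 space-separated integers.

Answer: 2 0 9 10 1 5 4 3 6 8 11 7

Derivation:
After op 1 (out_shuffle): [6 9 7 5 11 1 3 0 4 2 8 10]
After op 2 (out_shuffle): [6 3 9 0 7 4 5 2 11 8 1 10]
After op 3 (in_shuffle): [5 6 2 3 11 9 8 0 1 7 10 4]
After op 4 (in_shuffle): [8 5 0 6 1 2 7 3 10 11 4 9]
After op 5 (in_shuffle): [7 8 3 5 10 0 11 6 4 1 9 2]
After op 6 (out_shuffle): [7 11 8 6 3 4 5 1 10 9 0 2]
After op 7 (reverse): [2 0 9 10 1 5 4 3 6 8 11 7]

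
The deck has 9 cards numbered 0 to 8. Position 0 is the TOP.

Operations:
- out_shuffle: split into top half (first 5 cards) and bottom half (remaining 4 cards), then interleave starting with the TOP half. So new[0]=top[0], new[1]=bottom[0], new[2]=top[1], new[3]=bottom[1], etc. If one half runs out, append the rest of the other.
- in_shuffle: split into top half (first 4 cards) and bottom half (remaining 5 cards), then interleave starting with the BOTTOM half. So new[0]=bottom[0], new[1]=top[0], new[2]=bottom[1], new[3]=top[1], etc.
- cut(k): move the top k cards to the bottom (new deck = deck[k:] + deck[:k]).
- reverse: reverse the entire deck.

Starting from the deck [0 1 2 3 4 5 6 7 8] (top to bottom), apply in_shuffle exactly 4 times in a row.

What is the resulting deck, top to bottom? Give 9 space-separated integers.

Answer: 3 7 2 6 1 5 0 4 8

Derivation:
After op 1 (in_shuffle): [4 0 5 1 6 2 7 3 8]
After op 2 (in_shuffle): [6 4 2 0 7 5 3 1 8]
After op 3 (in_shuffle): [7 6 5 4 3 2 1 0 8]
After op 4 (in_shuffle): [3 7 2 6 1 5 0 4 8]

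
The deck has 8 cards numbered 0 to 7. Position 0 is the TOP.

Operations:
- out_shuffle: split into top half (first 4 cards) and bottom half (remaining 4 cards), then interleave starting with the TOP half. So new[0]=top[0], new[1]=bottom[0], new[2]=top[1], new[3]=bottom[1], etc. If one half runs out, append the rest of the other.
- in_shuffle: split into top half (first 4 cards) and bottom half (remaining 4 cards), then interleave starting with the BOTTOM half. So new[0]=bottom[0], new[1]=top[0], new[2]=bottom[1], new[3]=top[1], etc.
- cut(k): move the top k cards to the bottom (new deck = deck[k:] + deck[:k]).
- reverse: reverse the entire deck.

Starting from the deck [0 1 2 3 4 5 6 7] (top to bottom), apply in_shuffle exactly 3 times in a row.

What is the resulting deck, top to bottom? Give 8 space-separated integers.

After op 1 (in_shuffle): [4 0 5 1 6 2 7 3]
After op 2 (in_shuffle): [6 4 2 0 7 5 3 1]
After op 3 (in_shuffle): [7 6 5 4 3 2 1 0]

Answer: 7 6 5 4 3 2 1 0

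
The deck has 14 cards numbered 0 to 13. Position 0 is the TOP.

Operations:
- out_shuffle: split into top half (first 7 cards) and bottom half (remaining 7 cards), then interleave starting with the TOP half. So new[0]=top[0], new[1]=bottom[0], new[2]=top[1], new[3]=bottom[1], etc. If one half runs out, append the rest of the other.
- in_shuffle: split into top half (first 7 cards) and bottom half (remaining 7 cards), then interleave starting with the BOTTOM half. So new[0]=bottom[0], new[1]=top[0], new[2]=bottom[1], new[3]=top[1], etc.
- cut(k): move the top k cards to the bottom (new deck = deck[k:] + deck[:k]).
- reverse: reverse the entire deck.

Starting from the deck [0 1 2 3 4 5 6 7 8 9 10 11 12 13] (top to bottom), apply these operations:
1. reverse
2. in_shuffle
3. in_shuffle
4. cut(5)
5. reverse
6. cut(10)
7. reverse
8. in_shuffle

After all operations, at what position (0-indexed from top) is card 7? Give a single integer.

Answer: 7

Derivation:
After op 1 (reverse): [13 12 11 10 9 8 7 6 5 4 3 2 1 0]
After op 2 (in_shuffle): [6 13 5 12 4 11 3 10 2 9 1 8 0 7]
After op 3 (in_shuffle): [10 6 2 13 9 5 1 12 8 4 0 11 7 3]
After op 4 (cut(5)): [5 1 12 8 4 0 11 7 3 10 6 2 13 9]
After op 5 (reverse): [9 13 2 6 10 3 7 11 0 4 8 12 1 5]
After op 6 (cut(10)): [8 12 1 5 9 13 2 6 10 3 7 11 0 4]
After op 7 (reverse): [4 0 11 7 3 10 6 2 13 9 5 1 12 8]
After op 8 (in_shuffle): [2 4 13 0 9 11 5 7 1 3 12 10 8 6]
Card 7 is at position 7.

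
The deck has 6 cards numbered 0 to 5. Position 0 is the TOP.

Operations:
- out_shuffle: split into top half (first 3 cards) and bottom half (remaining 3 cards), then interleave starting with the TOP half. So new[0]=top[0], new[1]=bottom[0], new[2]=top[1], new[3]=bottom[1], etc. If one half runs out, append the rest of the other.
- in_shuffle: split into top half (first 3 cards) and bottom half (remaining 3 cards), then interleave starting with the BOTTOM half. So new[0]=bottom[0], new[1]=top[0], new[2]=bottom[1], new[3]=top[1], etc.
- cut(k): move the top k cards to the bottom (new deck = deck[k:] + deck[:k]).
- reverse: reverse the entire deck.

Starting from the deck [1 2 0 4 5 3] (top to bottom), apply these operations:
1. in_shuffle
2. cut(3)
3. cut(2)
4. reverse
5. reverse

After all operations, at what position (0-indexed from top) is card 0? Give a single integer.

After op 1 (in_shuffle): [4 1 5 2 3 0]
After op 2 (cut(3)): [2 3 0 4 1 5]
After op 3 (cut(2)): [0 4 1 5 2 3]
After op 4 (reverse): [3 2 5 1 4 0]
After op 5 (reverse): [0 4 1 5 2 3]
Card 0 is at position 0.

Answer: 0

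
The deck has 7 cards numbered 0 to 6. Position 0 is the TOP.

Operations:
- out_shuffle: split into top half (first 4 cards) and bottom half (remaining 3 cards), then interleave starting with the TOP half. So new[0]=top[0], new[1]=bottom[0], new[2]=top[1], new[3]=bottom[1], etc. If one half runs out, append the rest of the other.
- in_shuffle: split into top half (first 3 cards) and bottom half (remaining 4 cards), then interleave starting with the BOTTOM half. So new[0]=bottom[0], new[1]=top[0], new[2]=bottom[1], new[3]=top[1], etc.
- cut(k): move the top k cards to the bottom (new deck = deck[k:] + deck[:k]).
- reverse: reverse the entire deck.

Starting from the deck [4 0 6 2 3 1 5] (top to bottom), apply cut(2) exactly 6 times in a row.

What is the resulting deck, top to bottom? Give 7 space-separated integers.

After op 1 (cut(2)): [6 2 3 1 5 4 0]
After op 2 (cut(2)): [3 1 5 4 0 6 2]
After op 3 (cut(2)): [5 4 0 6 2 3 1]
After op 4 (cut(2)): [0 6 2 3 1 5 4]
After op 5 (cut(2)): [2 3 1 5 4 0 6]
After op 6 (cut(2)): [1 5 4 0 6 2 3]

Answer: 1 5 4 0 6 2 3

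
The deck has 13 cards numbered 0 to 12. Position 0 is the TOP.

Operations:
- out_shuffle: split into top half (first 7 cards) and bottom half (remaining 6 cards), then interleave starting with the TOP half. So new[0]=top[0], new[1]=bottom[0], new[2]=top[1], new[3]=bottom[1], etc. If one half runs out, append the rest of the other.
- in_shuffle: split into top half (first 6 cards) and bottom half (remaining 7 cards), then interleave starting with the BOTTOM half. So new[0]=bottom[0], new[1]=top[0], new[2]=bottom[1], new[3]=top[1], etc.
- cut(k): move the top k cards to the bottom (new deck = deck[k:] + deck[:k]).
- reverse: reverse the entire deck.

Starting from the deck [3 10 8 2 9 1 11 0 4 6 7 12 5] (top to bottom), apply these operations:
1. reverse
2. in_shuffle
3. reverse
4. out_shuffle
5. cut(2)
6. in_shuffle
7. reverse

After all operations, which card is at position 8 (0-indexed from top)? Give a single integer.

After op 1 (reverse): [5 12 7 6 4 0 11 1 9 2 8 10 3]
After op 2 (in_shuffle): [11 5 1 12 9 7 2 6 8 4 10 0 3]
After op 3 (reverse): [3 0 10 4 8 6 2 7 9 12 1 5 11]
After op 4 (out_shuffle): [3 7 0 9 10 12 4 1 8 5 6 11 2]
After op 5 (cut(2)): [0 9 10 12 4 1 8 5 6 11 2 3 7]
After op 6 (in_shuffle): [8 0 5 9 6 10 11 12 2 4 3 1 7]
After op 7 (reverse): [7 1 3 4 2 12 11 10 6 9 5 0 8]
Position 8: card 6.

Answer: 6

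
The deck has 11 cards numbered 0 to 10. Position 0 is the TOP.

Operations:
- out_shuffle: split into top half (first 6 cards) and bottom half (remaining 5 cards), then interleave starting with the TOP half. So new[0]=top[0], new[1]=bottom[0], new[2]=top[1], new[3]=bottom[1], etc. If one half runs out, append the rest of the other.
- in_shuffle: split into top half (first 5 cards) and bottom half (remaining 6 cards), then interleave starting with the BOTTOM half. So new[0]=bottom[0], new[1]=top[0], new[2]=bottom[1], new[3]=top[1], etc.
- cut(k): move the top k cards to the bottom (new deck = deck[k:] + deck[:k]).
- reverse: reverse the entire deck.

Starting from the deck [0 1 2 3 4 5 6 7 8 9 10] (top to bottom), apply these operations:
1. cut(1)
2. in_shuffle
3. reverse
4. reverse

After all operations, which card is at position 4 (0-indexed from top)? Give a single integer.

Answer: 8

Derivation:
After op 1 (cut(1)): [1 2 3 4 5 6 7 8 9 10 0]
After op 2 (in_shuffle): [6 1 7 2 8 3 9 4 10 5 0]
After op 3 (reverse): [0 5 10 4 9 3 8 2 7 1 6]
After op 4 (reverse): [6 1 7 2 8 3 9 4 10 5 0]
Position 4: card 8.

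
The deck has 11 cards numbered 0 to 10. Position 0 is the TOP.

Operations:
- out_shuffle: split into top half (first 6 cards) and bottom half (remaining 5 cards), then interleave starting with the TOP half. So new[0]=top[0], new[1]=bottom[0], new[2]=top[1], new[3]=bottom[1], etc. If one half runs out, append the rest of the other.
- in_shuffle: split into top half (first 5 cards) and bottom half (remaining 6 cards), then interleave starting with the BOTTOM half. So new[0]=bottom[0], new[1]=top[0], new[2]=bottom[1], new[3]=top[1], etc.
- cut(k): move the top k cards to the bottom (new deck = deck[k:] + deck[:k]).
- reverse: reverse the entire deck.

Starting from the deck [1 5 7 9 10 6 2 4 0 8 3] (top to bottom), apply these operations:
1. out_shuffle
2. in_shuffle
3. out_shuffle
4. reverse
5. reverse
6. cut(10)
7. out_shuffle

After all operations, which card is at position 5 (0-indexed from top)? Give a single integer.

Answer: 7

Derivation:
After op 1 (out_shuffle): [1 2 5 4 7 0 9 8 10 3 6]
After op 2 (in_shuffle): [0 1 9 2 8 5 10 4 3 7 6]
After op 3 (out_shuffle): [0 10 1 4 9 3 2 7 8 6 5]
After op 4 (reverse): [5 6 8 7 2 3 9 4 1 10 0]
After op 5 (reverse): [0 10 1 4 9 3 2 7 8 6 5]
After op 6 (cut(10)): [5 0 10 1 4 9 3 2 7 8 6]
After op 7 (out_shuffle): [5 3 0 2 10 7 1 8 4 6 9]
Position 5: card 7.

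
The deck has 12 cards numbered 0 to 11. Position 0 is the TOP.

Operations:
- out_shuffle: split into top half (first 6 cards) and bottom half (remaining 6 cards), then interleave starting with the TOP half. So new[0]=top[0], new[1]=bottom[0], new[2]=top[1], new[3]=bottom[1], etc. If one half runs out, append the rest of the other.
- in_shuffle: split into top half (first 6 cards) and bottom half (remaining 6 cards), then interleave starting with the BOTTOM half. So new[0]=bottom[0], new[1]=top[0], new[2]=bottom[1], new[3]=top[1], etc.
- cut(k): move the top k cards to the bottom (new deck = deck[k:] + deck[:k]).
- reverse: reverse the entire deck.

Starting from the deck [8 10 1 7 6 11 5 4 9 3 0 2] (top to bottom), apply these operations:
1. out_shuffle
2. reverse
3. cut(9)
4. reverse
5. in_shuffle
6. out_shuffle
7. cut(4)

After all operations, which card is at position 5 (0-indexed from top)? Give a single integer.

After op 1 (out_shuffle): [8 5 10 4 1 9 7 3 6 0 11 2]
After op 2 (reverse): [2 11 0 6 3 7 9 1 4 10 5 8]
After op 3 (cut(9)): [10 5 8 2 11 0 6 3 7 9 1 4]
After op 4 (reverse): [4 1 9 7 3 6 0 11 2 8 5 10]
After op 5 (in_shuffle): [0 4 11 1 2 9 8 7 5 3 10 6]
After op 6 (out_shuffle): [0 8 4 7 11 5 1 3 2 10 9 6]
After op 7 (cut(4)): [11 5 1 3 2 10 9 6 0 8 4 7]
Position 5: card 10.

Answer: 10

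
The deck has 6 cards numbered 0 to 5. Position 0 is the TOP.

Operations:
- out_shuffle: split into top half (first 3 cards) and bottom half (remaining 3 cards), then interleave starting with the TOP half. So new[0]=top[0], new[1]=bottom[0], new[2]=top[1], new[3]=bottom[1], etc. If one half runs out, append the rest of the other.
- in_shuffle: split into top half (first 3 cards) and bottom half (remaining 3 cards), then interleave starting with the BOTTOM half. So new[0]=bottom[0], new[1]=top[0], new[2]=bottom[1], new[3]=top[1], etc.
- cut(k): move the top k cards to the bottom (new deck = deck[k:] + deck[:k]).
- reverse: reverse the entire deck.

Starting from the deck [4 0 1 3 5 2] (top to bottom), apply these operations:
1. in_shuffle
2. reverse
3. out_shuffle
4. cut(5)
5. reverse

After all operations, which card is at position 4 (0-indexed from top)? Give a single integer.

After op 1 (in_shuffle): [3 4 5 0 2 1]
After op 2 (reverse): [1 2 0 5 4 3]
After op 3 (out_shuffle): [1 5 2 4 0 3]
After op 4 (cut(5)): [3 1 5 2 4 0]
After op 5 (reverse): [0 4 2 5 1 3]
Position 4: card 1.

Answer: 1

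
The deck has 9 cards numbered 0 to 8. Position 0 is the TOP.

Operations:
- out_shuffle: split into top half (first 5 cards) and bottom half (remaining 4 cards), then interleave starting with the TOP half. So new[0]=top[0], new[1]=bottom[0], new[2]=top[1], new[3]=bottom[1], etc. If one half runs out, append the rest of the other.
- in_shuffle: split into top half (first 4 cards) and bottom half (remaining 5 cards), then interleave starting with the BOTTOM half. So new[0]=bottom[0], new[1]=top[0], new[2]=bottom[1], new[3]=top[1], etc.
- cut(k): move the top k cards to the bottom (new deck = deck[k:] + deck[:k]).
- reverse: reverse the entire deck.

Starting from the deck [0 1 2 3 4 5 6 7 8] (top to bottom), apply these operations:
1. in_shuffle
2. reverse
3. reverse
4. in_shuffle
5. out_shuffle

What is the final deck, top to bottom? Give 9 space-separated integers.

Answer: 6 5 4 3 2 1 0 8 7

Derivation:
After op 1 (in_shuffle): [4 0 5 1 6 2 7 3 8]
After op 2 (reverse): [8 3 7 2 6 1 5 0 4]
After op 3 (reverse): [4 0 5 1 6 2 7 3 8]
After op 4 (in_shuffle): [6 4 2 0 7 5 3 1 8]
After op 5 (out_shuffle): [6 5 4 3 2 1 0 8 7]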